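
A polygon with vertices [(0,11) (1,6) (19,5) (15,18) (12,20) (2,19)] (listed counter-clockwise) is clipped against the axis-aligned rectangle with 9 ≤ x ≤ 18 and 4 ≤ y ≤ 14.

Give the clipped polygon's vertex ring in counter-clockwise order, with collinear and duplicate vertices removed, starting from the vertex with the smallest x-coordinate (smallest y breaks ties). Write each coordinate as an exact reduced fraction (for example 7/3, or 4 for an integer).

1. After x ≥ 9: [(9,50/9) (19,5) (15,18) (12,20) (9,197/10)]
2. After x ≤ 18: [(9,50/9) (18,91/18) (18,33/4) (15,18) (12,20) (9,197/10)]
3. After y ≥ 4: [(9,50/9) (18,91/18) (18,33/4) (15,18) (12,20) (9,197/10)]
4. After y ≤ 14: [(9,14) (9,50/9) (18,91/18) (18,33/4) (211/13,14)]
5. Canonical ring: [(9,50/9) (18,91/18) (18,33/4) (211/13,14) (9,14)]

Clipped polygon: [(9,50/9) (18,91/18) (18,33/4) (211/13,14) (9,14)]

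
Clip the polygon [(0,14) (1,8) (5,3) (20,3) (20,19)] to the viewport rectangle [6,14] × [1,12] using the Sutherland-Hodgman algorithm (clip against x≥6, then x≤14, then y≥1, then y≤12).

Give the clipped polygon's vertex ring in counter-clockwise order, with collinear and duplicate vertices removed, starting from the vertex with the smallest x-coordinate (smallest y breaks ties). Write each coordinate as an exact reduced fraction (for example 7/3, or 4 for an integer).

1. After x ≥ 6: [(6,31/2) (6,3) (20,3) (20,19)]
2. After x ≤ 14: [(14,35/2) (6,31/2) (6,3) (14,3)]
3. After y ≥ 1: [(14,35/2) (6,31/2) (6,3) (14,3)]
4. After y ≤ 12: [(14,12) (6,12) (6,3) (14,3)]
5. Canonical ring: [(6,3) (14,3) (14,12) (6,12)]

Clipped polygon: [(6,3) (14,3) (14,12) (6,12)]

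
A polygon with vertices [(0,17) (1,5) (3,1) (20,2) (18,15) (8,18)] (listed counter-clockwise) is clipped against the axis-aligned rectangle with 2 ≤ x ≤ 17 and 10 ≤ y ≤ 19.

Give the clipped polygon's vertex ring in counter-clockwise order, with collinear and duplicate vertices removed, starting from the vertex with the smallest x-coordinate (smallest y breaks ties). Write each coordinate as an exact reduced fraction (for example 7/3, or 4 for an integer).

Clipped polygon: [(2,10) (17,10) (17,153/10) (8,18) (2,69/4)]

1. After x ≥ 2: [(2,69/4) (2,3) (3,1) (20,2) (18,15) (8,18)]
2. After x ≤ 17: [(2,69/4) (2,3) (3,1) (17,31/17) (17,153/10) (8,18)]
3. After y ≥ 10: [(2,69/4) (2,10) (17,10) (17,153/10) (8,18)]
4. After y ≤ 19: [(2,69/4) (2,10) (17,10) (17,153/10) (8,18)]
5. Canonical ring: [(2,10) (17,10) (17,153/10) (8,18) (2,69/4)]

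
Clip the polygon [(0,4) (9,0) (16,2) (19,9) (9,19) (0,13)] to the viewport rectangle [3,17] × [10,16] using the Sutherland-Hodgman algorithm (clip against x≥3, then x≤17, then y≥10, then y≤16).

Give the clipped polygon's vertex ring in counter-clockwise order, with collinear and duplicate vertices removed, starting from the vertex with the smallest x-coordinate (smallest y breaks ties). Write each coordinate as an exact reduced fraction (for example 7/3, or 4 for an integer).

1. After x ≥ 3: [(3,8/3) (9,0) (16,2) (19,9) (9,19) (3,15)]
2. After x ≤ 17: [(3,8/3) (9,0) (16,2) (17,13/3) (17,11) (9,19) (3,15)]
3. After y ≥ 10: [(3,10) (17,10) (17,11) (9,19) (3,15)]
4. After y ≤ 16: [(3,10) (17,10) (17,11) (12,16) (9/2,16) (3,15)]
5. Canonical ring: [(3,10) (17,10) (17,11) (12,16) (9/2,16) (3,15)]

Clipped polygon: [(3,10) (17,10) (17,11) (12,16) (9/2,16) (3,15)]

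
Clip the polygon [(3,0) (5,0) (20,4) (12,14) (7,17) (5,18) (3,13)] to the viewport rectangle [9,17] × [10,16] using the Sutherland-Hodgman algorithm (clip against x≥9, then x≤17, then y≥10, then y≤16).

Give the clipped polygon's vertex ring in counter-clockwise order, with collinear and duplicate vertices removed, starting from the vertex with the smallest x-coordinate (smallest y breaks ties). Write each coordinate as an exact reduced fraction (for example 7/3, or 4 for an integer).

Clipped polygon: [(9,10) (76/5,10) (12,14) (9,79/5)]

1. After x ≥ 9: [(9,16/15) (20,4) (12,14) (9,79/5)]
2. After x ≤ 17: [(9,16/15) (17,16/5) (17,31/4) (12,14) (9,79/5)]
3. After y ≥ 10: [(9,10) (76/5,10) (12,14) (9,79/5)]
4. After y ≤ 16: [(9,10) (76/5,10) (12,14) (9,79/5)]
5. Canonical ring: [(9,10) (76/5,10) (12,14) (9,79/5)]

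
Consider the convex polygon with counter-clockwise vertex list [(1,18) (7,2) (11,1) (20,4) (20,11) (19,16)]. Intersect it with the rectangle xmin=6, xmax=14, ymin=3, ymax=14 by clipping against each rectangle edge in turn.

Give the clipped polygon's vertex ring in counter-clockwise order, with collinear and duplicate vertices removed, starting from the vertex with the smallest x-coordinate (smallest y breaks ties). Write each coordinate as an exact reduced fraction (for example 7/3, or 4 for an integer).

Clipped polygon: [(6,14/3) (53/8,3) (14,3) (14,14) (6,14)]

1. After x ≥ 6: [(6,157/9) (6,14/3) (7,2) (11,1) (20,4) (20,11) (19,16)]
2. After x ≤ 14: [(14,149/9) (6,157/9) (6,14/3) (7,2) (11,1) (14,2)]
3. After y ≥ 3: [(14,3) (14,149/9) (6,157/9) (6,14/3) (53/8,3)]
4. After y ≤ 14: [(14,3) (14,14) (6,14) (6,14/3) (53/8,3)]
5. Canonical ring: [(6,14/3) (53/8,3) (14,3) (14,14) (6,14)]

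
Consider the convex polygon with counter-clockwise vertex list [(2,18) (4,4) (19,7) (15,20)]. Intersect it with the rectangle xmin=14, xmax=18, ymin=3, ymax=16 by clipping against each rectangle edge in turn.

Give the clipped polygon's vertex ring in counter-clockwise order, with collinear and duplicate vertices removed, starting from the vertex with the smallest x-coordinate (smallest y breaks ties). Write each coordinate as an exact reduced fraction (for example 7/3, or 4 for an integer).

Clipped polygon: [(14,6) (18,34/5) (18,41/4) (211/13,16) (14,16)]

1. After x ≥ 14: [(14,258/13) (14,6) (19,7) (15,20)]
2. After x ≤ 18: [(14,258/13) (14,6) (18,34/5) (18,41/4) (15,20)]
3. After y ≥ 3: [(14,258/13) (14,6) (18,34/5) (18,41/4) (15,20)]
4. After y ≤ 16: [(14,16) (14,6) (18,34/5) (18,41/4) (211/13,16)]
5. Canonical ring: [(14,6) (18,34/5) (18,41/4) (211/13,16) (14,16)]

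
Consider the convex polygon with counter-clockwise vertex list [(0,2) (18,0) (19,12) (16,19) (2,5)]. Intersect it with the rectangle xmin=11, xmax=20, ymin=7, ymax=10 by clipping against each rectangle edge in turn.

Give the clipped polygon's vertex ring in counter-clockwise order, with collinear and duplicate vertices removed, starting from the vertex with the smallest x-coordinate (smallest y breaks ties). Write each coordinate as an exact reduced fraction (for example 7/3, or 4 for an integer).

1. After x ≥ 11: [(11,7/9) (18,0) (19,12) (16,19) (11,14)]
2. After x ≤ 20: [(11,7/9) (18,0) (19,12) (16,19) (11,14)]
3. After y ≥ 7: [(11,7) (223/12,7) (19,12) (16,19) (11,14)]
4. After y ≤ 10: [(11,10) (11,7) (223/12,7) (113/6,10)]
5. Canonical ring: [(11,7) (223/12,7) (113/6,10) (11,10)]

Clipped polygon: [(11,7) (223/12,7) (113/6,10) (11,10)]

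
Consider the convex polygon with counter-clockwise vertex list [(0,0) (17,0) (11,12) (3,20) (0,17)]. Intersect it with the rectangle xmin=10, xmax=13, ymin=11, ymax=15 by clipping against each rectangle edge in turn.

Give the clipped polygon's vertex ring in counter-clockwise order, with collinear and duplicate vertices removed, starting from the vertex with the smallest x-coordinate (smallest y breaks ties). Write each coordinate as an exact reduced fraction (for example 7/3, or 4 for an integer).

1. After x ≥ 10: [(10,0) (17,0) (11,12) (10,13)]
2. After x ≤ 13: [(10,0) (13,0) (13,8) (11,12) (10,13)]
3. After y ≥ 11: [(10,11) (23/2,11) (11,12) (10,13)]
4. After y ≤ 15: [(10,11) (23/2,11) (11,12) (10,13)]
5. Canonical ring: [(10,11) (23/2,11) (11,12) (10,13)]

Clipped polygon: [(10,11) (23/2,11) (11,12) (10,13)]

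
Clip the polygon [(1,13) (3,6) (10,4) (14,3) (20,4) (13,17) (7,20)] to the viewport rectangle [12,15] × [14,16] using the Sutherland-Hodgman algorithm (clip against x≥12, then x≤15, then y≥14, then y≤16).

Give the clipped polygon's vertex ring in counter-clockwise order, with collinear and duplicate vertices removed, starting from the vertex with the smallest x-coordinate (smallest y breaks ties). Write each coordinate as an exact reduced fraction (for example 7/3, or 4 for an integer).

1. After x ≥ 12: [(12,7/2) (14,3) (20,4) (13,17) (12,35/2)]
2. After x ≤ 15: [(12,7/2) (14,3) (15,19/6) (15,93/7) (13,17) (12,35/2)]
3. After y ≥ 14: [(12,14) (190/13,14) (13,17) (12,35/2)]
4. After y ≤ 16: [(12,16) (12,14) (190/13,14) (176/13,16)]
5. Canonical ring: [(12,14) (190/13,14) (176/13,16) (12,16)]

Clipped polygon: [(12,14) (190/13,14) (176/13,16) (12,16)]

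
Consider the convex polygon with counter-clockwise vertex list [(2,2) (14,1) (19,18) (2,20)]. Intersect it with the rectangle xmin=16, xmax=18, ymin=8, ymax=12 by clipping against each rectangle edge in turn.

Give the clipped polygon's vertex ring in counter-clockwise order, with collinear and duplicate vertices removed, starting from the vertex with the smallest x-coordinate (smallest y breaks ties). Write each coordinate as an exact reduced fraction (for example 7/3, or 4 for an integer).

Clipped polygon: [(16,8) (273/17,8) (293/17,12) (16,12)]

1. After x ≥ 16: [(16,39/5) (19,18) (16,312/17)]
2. After x ≤ 18: [(16,39/5) (18,73/5) (18,308/17) (16,312/17)]
3. After y ≥ 8: [(16,8) (273/17,8) (18,73/5) (18,308/17) (16,312/17)]
4. After y ≤ 12: [(16,12) (16,8) (273/17,8) (293/17,12)]
5. Canonical ring: [(16,8) (273/17,8) (293/17,12) (16,12)]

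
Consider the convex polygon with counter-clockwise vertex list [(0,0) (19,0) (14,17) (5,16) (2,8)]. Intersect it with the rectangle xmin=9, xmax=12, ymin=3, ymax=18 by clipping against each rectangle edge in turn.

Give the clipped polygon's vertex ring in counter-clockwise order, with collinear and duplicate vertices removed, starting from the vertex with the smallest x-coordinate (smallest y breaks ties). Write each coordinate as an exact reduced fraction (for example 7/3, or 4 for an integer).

1. After x ≥ 9: [(9,0) (19,0) (14,17) (9,148/9)]
2. After x ≤ 12: [(9,0) (12,0) (12,151/9) (9,148/9)]
3. After y ≥ 3: [(9,3) (12,3) (12,151/9) (9,148/9)]
4. After y ≤ 18: [(9,3) (12,3) (12,151/9) (9,148/9)]
5. Canonical ring: [(9,3) (12,3) (12,151/9) (9,148/9)]

Clipped polygon: [(9,3) (12,3) (12,151/9) (9,148/9)]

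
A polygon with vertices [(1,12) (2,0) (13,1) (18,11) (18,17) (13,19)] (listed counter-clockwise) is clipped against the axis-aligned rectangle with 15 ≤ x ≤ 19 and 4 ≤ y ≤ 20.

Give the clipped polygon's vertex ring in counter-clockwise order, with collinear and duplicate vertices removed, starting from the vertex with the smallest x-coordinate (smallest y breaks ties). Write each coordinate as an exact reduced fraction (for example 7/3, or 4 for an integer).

1. After x ≥ 15: [(15,5) (18,11) (18,17) (15,91/5)]
2. After x ≤ 19: [(15,5) (18,11) (18,17) (15,91/5)]
3. After y ≥ 4: [(15,5) (18,11) (18,17) (15,91/5)]
4. After y ≤ 20: [(15,5) (18,11) (18,17) (15,91/5)]
5. Canonical ring: [(15,5) (18,11) (18,17) (15,91/5)]

Clipped polygon: [(15,5) (18,11) (18,17) (15,91/5)]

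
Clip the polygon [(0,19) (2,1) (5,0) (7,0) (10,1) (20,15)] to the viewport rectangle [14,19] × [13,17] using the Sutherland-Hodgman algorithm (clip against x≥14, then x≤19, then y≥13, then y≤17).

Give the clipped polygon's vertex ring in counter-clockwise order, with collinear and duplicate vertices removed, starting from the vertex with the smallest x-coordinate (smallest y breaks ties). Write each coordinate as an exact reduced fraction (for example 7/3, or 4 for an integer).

1. After x ≥ 14: [(14,81/5) (14,33/5) (20,15)]
2. After x ≤ 19: [(19,76/5) (14,81/5) (14,33/5) (19,68/5)]
3. After y ≥ 13: [(19,76/5) (14,81/5) (14,13) (130/7,13) (19,68/5)]
4. After y ≤ 17: [(19,76/5) (14,81/5) (14,13) (130/7,13) (19,68/5)]
5. Canonical ring: [(14,13) (130/7,13) (19,68/5) (19,76/5) (14,81/5)]

Clipped polygon: [(14,13) (130/7,13) (19,68/5) (19,76/5) (14,81/5)]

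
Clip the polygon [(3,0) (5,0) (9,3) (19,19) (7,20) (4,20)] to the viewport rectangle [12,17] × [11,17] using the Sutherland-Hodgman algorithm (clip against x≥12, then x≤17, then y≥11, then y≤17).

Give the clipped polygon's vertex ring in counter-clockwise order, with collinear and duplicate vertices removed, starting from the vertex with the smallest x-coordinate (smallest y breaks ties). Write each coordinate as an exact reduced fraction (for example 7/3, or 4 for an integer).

Clipped polygon: [(12,11) (14,11) (17,79/5) (17,17) (12,17)]

1. After x ≥ 12: [(12,39/5) (19,19) (12,235/12)]
2. After x ≤ 17: [(12,39/5) (17,79/5) (17,115/6) (12,235/12)]
3. After y ≥ 11: [(12,11) (14,11) (17,79/5) (17,115/6) (12,235/12)]
4. After y ≤ 17: [(12,17) (12,11) (14,11) (17,79/5) (17,17)]
5. Canonical ring: [(12,11) (14,11) (17,79/5) (17,17) (12,17)]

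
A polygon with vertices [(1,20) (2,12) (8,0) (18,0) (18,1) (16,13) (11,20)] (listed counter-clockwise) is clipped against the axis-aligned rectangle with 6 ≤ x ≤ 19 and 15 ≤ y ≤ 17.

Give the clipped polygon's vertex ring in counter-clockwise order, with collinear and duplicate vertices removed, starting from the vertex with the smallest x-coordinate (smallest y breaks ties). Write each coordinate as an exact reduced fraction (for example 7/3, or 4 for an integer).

1. After x ≥ 6: [(6,20) (6,4) (8,0) (18,0) (18,1) (16,13) (11,20)]
2. After x ≤ 19: [(6,20) (6,4) (8,0) (18,0) (18,1) (16,13) (11,20)]
3. After y ≥ 15: [(6,20) (6,15) (102/7,15) (11,20)]
4. After y ≤ 17: [(6,17) (6,15) (102/7,15) (92/7,17)]
5. Canonical ring: [(6,15) (102/7,15) (92/7,17) (6,17)]

Clipped polygon: [(6,15) (102/7,15) (92/7,17) (6,17)]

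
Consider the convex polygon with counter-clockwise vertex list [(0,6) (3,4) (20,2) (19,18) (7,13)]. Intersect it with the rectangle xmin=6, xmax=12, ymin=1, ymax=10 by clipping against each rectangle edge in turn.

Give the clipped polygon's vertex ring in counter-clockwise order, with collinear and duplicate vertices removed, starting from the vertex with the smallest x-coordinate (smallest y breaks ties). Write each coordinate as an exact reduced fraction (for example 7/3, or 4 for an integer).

1. After x ≥ 6: [(6,12) (6,62/17) (20,2) (19,18) (7,13)]
2. After x ≤ 12: [(6,12) (6,62/17) (12,50/17) (12,181/12) (7,13)]
3. After y ≥ 1: [(6,12) (6,62/17) (12,50/17) (12,181/12) (7,13)]
4. After y ≤ 10: [(6,10) (6,62/17) (12,50/17) (12,10)]
5. Canonical ring: [(6,62/17) (12,50/17) (12,10) (6,10)]

Clipped polygon: [(6,62/17) (12,50/17) (12,10) (6,10)]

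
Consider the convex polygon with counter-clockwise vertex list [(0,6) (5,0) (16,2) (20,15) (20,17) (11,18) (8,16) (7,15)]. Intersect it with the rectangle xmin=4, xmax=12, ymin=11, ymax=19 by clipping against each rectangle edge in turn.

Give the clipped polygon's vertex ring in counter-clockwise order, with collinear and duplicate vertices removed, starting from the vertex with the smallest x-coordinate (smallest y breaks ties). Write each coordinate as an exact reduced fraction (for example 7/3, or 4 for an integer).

Clipped polygon: [(4,11) (12,11) (12,161/9) (11,18) (8,16) (7,15) (4,78/7)]

1. After x ≥ 4: [(4,78/7) (4,6/5) (5,0) (16,2) (20,15) (20,17) (11,18) (8,16) (7,15)]
2. After x ≤ 12: [(4,78/7) (4,6/5) (5,0) (12,14/11) (12,161/9) (11,18) (8,16) (7,15)]
3. After y ≥ 11: [(4,78/7) (4,11) (12,11) (12,161/9) (11,18) (8,16) (7,15)]
4. After y ≤ 19: [(4,78/7) (4,11) (12,11) (12,161/9) (11,18) (8,16) (7,15)]
5. Canonical ring: [(4,11) (12,11) (12,161/9) (11,18) (8,16) (7,15) (4,78/7)]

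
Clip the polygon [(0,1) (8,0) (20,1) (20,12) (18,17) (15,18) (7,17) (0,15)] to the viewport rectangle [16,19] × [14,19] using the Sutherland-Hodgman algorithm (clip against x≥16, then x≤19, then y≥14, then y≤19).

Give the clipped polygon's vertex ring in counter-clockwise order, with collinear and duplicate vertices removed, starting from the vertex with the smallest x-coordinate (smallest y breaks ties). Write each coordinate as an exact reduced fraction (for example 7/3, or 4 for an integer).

Clipped polygon: [(16,14) (19,14) (19,29/2) (18,17) (16,53/3)]

1. After x ≥ 16: [(16,2/3) (20,1) (20,12) (18,17) (16,53/3)]
2. After x ≤ 19: [(16,2/3) (19,11/12) (19,29/2) (18,17) (16,53/3)]
3. After y ≥ 14: [(16,14) (19,14) (19,29/2) (18,17) (16,53/3)]
4. After y ≤ 19: [(16,14) (19,14) (19,29/2) (18,17) (16,53/3)]
5. Canonical ring: [(16,14) (19,14) (19,29/2) (18,17) (16,53/3)]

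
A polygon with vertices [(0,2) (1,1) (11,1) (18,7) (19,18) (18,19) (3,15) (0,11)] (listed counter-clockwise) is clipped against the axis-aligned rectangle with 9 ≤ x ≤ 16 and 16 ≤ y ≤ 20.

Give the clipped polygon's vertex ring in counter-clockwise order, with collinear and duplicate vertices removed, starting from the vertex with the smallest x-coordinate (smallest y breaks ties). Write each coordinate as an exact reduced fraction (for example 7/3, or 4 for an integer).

Clipped polygon: [(9,16) (16,16) (16,277/15) (9,83/5)]

1. After x ≥ 9: [(9,1) (11,1) (18,7) (19,18) (18,19) (9,83/5)]
2. After x ≤ 16: [(9,1) (11,1) (16,37/7) (16,277/15) (9,83/5)]
3. After y ≥ 16: [(9,16) (16,16) (16,277/15) (9,83/5)]
4. After y ≤ 20: [(9,16) (16,16) (16,277/15) (9,83/5)]
5. Canonical ring: [(9,16) (16,16) (16,277/15) (9,83/5)]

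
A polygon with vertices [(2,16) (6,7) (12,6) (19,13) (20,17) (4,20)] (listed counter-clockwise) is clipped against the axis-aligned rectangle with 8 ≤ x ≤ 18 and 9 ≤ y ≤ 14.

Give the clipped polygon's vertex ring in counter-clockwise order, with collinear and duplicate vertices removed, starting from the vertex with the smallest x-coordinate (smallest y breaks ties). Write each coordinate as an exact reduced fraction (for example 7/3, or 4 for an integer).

1. After x ≥ 8: [(8,20/3) (12,6) (19,13) (20,17) (8,77/4)]
2. After x ≤ 18: [(8,20/3) (12,6) (18,12) (18,139/8) (8,77/4)]
3. After y ≥ 9: [(8,9) (15,9) (18,12) (18,139/8) (8,77/4)]
4. After y ≤ 14: [(8,14) (8,9) (15,9) (18,12) (18,14)]
5. Canonical ring: [(8,9) (15,9) (18,12) (18,14) (8,14)]

Clipped polygon: [(8,9) (15,9) (18,12) (18,14) (8,14)]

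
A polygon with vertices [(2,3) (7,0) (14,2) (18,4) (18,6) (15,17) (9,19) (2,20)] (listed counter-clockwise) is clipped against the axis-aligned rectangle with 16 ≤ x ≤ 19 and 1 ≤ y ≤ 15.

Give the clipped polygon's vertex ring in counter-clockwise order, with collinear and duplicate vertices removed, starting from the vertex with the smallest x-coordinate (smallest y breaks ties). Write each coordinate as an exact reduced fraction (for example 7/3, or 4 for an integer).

Clipped polygon: [(16,3) (18,4) (18,6) (16,40/3)]

1. After x ≥ 16: [(16,3) (18,4) (18,6) (16,40/3)]
2. After x ≤ 19: [(16,3) (18,4) (18,6) (16,40/3)]
3. After y ≥ 1: [(16,3) (18,4) (18,6) (16,40/3)]
4. After y ≤ 15: [(16,3) (18,4) (18,6) (16,40/3)]
5. Canonical ring: [(16,3) (18,4) (18,6) (16,40/3)]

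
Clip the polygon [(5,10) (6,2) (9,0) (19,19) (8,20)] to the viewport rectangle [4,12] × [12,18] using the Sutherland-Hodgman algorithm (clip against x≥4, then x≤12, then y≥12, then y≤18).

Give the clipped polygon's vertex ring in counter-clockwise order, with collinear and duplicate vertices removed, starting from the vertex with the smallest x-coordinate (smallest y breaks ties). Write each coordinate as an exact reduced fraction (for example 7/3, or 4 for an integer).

Clipped polygon: [(28/5,12) (12,12) (12,18) (37/5,18)]

1. After x ≥ 4: [(5,10) (6,2) (9,0) (19,19) (8,20)]
2. After x ≤ 12: [(5,10) (6,2) (9,0) (12,57/10) (12,216/11) (8,20)]
3. After y ≥ 12: [(28/5,12) (12,12) (12,216/11) (8,20)]
4. After y ≤ 18: [(37/5,18) (28/5,12) (12,12) (12,18)]
5. Canonical ring: [(28/5,12) (12,12) (12,18) (37/5,18)]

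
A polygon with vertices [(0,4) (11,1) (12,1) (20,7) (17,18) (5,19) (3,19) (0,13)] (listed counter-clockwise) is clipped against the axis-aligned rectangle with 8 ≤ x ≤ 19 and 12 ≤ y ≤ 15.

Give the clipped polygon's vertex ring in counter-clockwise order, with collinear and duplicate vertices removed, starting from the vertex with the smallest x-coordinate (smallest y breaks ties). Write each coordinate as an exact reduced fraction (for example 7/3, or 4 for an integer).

1. After x ≥ 8: [(8,20/11) (11,1) (12,1) (20,7) (17,18) (8,75/4)]
2. After x ≤ 19: [(8,20/11) (11,1) (12,1) (19,25/4) (19,32/3) (17,18) (8,75/4)]
3. After y ≥ 12: [(8,12) (205/11,12) (17,18) (8,75/4)]
4. After y ≤ 15: [(8,15) (8,12) (205/11,12) (196/11,15)]
5. Canonical ring: [(8,12) (205/11,12) (196/11,15) (8,15)]

Clipped polygon: [(8,12) (205/11,12) (196/11,15) (8,15)]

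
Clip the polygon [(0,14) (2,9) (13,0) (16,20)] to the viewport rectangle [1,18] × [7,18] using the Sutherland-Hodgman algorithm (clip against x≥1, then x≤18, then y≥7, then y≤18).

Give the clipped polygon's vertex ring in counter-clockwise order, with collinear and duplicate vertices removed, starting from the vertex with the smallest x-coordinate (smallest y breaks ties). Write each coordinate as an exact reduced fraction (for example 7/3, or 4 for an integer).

Clipped polygon: [(1,23/2) (2,9) (40/9,7) (281/20,7) (157/10,18) (32/3,18) (1,115/8)]

1. After x ≥ 1: [(1,115/8) (1,23/2) (2,9) (13,0) (16,20)]
2. After x ≤ 18: [(1,115/8) (1,23/2) (2,9) (13,0) (16,20)]
3. After y ≥ 7: [(1,115/8) (1,23/2) (2,9) (40/9,7) (281/20,7) (16,20)]
4. After y ≤ 18: [(32/3,18) (1,115/8) (1,23/2) (2,9) (40/9,7) (281/20,7) (157/10,18)]
5. Canonical ring: [(1,23/2) (2,9) (40/9,7) (281/20,7) (157/10,18) (32/3,18) (1,115/8)]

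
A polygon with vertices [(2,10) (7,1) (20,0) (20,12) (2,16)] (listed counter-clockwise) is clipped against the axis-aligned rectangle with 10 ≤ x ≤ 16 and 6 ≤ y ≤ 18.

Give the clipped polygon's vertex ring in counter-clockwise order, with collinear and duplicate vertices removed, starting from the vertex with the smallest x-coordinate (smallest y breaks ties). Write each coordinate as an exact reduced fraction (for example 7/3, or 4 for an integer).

1. After x ≥ 10: [(10,10/13) (20,0) (20,12) (10,128/9)]
2. After x ≤ 16: [(10,10/13) (16,4/13) (16,116/9) (10,128/9)]
3. After y ≥ 6: [(10,6) (16,6) (16,116/9) (10,128/9)]
4. After y ≤ 18: [(10,6) (16,6) (16,116/9) (10,128/9)]
5. Canonical ring: [(10,6) (16,6) (16,116/9) (10,128/9)]

Clipped polygon: [(10,6) (16,6) (16,116/9) (10,128/9)]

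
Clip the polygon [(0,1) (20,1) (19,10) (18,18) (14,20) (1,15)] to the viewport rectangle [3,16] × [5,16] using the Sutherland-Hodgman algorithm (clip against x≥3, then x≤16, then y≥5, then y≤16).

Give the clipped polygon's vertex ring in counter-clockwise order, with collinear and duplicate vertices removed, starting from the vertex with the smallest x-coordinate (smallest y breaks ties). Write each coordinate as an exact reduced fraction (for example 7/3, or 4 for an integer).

1. After x ≥ 3: [(3,1) (20,1) (19,10) (18,18) (14,20) (3,205/13)]
2. After x ≤ 16: [(3,1) (16,1) (16,19) (14,20) (3,205/13)]
3. After y ≥ 5: [(3,5) (16,5) (16,19) (14,20) (3,205/13)]
4. After y ≤ 16: [(3,5) (16,5) (16,16) (18/5,16) (3,205/13)]
5. Canonical ring: [(3,5) (16,5) (16,16) (18/5,16) (3,205/13)]

Clipped polygon: [(3,5) (16,5) (16,16) (18/5,16) (3,205/13)]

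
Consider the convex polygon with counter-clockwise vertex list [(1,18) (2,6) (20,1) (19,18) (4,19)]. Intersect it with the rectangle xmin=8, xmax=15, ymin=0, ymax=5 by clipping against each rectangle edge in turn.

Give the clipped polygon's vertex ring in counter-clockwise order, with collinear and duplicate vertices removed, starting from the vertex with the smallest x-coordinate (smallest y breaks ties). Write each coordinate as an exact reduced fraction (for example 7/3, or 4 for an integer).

1. After x ≥ 8: [(8,13/3) (20,1) (19,18) (8,281/15)]
2. After x ≤ 15: [(8,13/3) (15,43/18) (15,274/15) (8,281/15)]
3. After y ≥ 0: [(8,13/3) (15,43/18) (15,274/15) (8,281/15)]
4. After y ≤ 5: [(8,5) (8,13/3) (15,43/18) (15,5)]
5. Canonical ring: [(8,13/3) (15,43/18) (15,5) (8,5)]

Clipped polygon: [(8,13/3) (15,43/18) (15,5) (8,5)]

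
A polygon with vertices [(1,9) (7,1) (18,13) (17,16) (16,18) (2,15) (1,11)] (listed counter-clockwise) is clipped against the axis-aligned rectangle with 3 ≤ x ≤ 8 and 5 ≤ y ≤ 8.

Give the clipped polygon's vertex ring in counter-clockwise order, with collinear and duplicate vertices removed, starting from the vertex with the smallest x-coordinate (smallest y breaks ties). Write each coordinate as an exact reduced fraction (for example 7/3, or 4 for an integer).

1. After x ≥ 3: [(3,19/3) (7,1) (18,13) (17,16) (16,18) (3,213/14)]
2. After x ≤ 8: [(3,19/3) (7,1) (8,23/11) (8,114/7) (3,213/14)]
3. After y ≥ 5: [(3,19/3) (4,5) (8,5) (8,114/7) (3,213/14)]
4. After y ≤ 8: [(3,8) (3,19/3) (4,5) (8,5) (8,8)]
5. Canonical ring: [(3,19/3) (4,5) (8,5) (8,8) (3,8)]

Clipped polygon: [(3,19/3) (4,5) (8,5) (8,8) (3,8)]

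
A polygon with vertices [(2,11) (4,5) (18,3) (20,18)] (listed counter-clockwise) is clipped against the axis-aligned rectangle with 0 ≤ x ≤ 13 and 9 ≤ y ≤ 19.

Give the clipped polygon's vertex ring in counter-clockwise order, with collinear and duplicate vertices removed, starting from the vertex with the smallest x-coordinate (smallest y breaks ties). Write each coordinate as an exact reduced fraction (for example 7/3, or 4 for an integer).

1. After x ≥ 0: [(2,11) (4,5) (18,3) (20,18)]
2. After x ≤ 13: [(13,275/18) (2,11) (4,5) (13,26/7)]
3. After y ≥ 9: [(13,9) (13,275/18) (2,11) (8/3,9)]
4. After y ≤ 19: [(13,9) (13,275/18) (2,11) (8/3,9)]
5. Canonical ring: [(2,11) (8/3,9) (13,9) (13,275/18)]

Clipped polygon: [(2,11) (8/3,9) (13,9) (13,275/18)]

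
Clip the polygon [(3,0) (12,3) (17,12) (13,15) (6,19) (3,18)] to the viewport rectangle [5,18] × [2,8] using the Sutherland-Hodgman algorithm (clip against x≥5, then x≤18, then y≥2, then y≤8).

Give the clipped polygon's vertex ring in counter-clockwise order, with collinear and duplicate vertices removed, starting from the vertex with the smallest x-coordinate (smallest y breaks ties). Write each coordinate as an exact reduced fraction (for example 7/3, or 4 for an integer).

Clipped polygon: [(5,2) (9,2) (12,3) (133/9,8) (5,8)]

1. After x ≥ 5: [(5,2/3) (12,3) (17,12) (13,15) (6,19) (5,56/3)]
2. After x ≤ 18: [(5,2/3) (12,3) (17,12) (13,15) (6,19) (5,56/3)]
3. After y ≥ 2: [(5,2) (9,2) (12,3) (17,12) (13,15) (6,19) (5,56/3)]
4. After y ≤ 8: [(5,8) (5,2) (9,2) (12,3) (133/9,8)]
5. Canonical ring: [(5,2) (9,2) (12,3) (133/9,8) (5,8)]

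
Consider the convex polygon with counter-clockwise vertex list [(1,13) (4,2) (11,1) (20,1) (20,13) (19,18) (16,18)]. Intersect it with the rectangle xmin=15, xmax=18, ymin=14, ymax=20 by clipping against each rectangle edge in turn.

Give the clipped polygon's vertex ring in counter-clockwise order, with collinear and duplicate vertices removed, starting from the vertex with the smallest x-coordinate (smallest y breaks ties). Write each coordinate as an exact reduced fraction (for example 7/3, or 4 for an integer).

1. After x ≥ 15: [(15,53/3) (15,1) (20,1) (20,13) (19,18) (16,18)]
2. After x ≤ 18: [(15,53/3) (15,1) (18,1) (18,18) (16,18)]
3. After y ≥ 14: [(15,53/3) (15,14) (18,14) (18,18) (16,18)]
4. After y ≤ 20: [(15,53/3) (15,14) (18,14) (18,18) (16,18)]
5. Canonical ring: [(15,14) (18,14) (18,18) (16,18) (15,53/3)]

Clipped polygon: [(15,14) (18,14) (18,18) (16,18) (15,53/3)]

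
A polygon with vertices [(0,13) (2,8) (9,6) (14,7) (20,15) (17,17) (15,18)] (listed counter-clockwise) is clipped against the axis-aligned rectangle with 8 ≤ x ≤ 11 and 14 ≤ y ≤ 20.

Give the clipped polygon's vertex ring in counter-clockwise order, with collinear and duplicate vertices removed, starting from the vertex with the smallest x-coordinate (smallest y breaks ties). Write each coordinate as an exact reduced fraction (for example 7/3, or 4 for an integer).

Clipped polygon: [(8,14) (11,14) (11,50/3) (8,47/3)]

1. After x ≥ 8: [(8,47/3) (8,44/7) (9,6) (14,7) (20,15) (17,17) (15,18)]
2. After x ≤ 11: [(11,50/3) (8,47/3) (8,44/7) (9,6) (11,32/5)]
3. After y ≥ 14: [(11,14) (11,50/3) (8,47/3) (8,14)]
4. After y ≤ 20: [(11,14) (11,50/3) (8,47/3) (8,14)]
5. Canonical ring: [(8,14) (11,14) (11,50/3) (8,47/3)]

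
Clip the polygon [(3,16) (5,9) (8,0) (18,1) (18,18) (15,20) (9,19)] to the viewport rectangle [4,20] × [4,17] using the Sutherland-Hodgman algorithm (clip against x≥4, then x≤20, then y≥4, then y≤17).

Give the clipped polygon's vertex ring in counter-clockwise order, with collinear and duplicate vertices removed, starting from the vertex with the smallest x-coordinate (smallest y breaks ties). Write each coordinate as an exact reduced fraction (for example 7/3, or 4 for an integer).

1. After x ≥ 4: [(4,33/2) (4,25/2) (5,9) (8,0) (18,1) (18,18) (15,20) (9,19)]
2. After x ≤ 20: [(4,33/2) (4,25/2) (5,9) (8,0) (18,1) (18,18) (15,20) (9,19)]
3. After y ≥ 4: [(4,33/2) (4,25/2) (5,9) (20/3,4) (18,4) (18,18) (15,20) (9,19)]
4. After y ≤ 17: [(5,17) (4,33/2) (4,25/2) (5,9) (20/3,4) (18,4) (18,17)]
5. Canonical ring: [(4,25/2) (5,9) (20/3,4) (18,4) (18,17) (5,17) (4,33/2)]

Clipped polygon: [(4,25/2) (5,9) (20/3,4) (18,4) (18,17) (5,17) (4,33/2)]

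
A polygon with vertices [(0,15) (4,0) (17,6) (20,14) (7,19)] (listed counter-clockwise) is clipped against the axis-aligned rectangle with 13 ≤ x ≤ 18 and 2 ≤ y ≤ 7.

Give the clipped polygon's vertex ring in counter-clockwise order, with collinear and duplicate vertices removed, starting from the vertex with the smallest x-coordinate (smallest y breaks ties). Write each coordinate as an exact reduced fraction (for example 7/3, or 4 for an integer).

1. After x ≥ 13: [(13,54/13) (17,6) (20,14) (13,217/13)]
2. After x ≤ 18: [(13,54/13) (17,6) (18,26/3) (18,192/13) (13,217/13)]
3. After y ≥ 2: [(13,54/13) (17,6) (18,26/3) (18,192/13) (13,217/13)]
4. After y ≤ 7: [(13,7) (13,54/13) (17,6) (139/8,7)]
5. Canonical ring: [(13,54/13) (17,6) (139/8,7) (13,7)]

Clipped polygon: [(13,54/13) (17,6) (139/8,7) (13,7)]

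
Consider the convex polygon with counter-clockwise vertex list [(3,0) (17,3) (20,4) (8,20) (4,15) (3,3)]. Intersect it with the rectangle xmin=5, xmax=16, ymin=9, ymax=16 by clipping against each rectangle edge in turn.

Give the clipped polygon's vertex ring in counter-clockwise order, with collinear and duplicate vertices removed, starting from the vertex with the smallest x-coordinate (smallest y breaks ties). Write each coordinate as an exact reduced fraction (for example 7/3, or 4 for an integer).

1. After x ≥ 5: [(5,3/7) (17,3) (20,4) (8,20) (5,65/4)]
2. After x ≤ 16: [(5,3/7) (16,39/14) (16,28/3) (8,20) (5,65/4)]
3. After y ≥ 9: [(5,9) (16,9) (16,28/3) (8,20) (5,65/4)]
4. After y ≤ 16: [(5,16) (5,9) (16,9) (16,28/3) (11,16)]
5. Canonical ring: [(5,9) (16,9) (16,28/3) (11,16) (5,16)]

Clipped polygon: [(5,9) (16,9) (16,28/3) (11,16) (5,16)]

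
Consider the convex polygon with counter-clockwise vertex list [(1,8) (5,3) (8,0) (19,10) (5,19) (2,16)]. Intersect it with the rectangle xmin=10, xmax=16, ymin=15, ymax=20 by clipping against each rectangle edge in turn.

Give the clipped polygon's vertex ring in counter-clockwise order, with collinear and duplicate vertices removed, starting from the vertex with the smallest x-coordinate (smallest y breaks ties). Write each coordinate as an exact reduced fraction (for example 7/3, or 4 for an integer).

1. After x ≥ 10: [(10,20/11) (19,10) (10,221/14)]
2. After x ≤ 16: [(10,20/11) (16,80/11) (16,167/14) (10,221/14)]
3. After y ≥ 15: [(10,15) (101/9,15) (10,221/14)]
4. After y ≤ 20: [(10,15) (101/9,15) (10,221/14)]
5. Canonical ring: [(10,15) (101/9,15) (10,221/14)]

Clipped polygon: [(10,15) (101/9,15) (10,221/14)]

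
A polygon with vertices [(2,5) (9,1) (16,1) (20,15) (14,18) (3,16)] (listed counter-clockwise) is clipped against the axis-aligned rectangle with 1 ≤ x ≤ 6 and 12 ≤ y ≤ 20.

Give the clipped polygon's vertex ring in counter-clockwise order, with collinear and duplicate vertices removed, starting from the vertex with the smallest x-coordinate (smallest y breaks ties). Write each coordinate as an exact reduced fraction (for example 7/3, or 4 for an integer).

Clipped polygon: [(29/11,12) (6,12) (6,182/11) (3,16)]

1. After x ≥ 1: [(2,5) (9,1) (16,1) (20,15) (14,18) (3,16)]
2. After x ≤ 6: [(2,5) (6,19/7) (6,182/11) (3,16)]
3. After y ≥ 12: [(29/11,12) (6,12) (6,182/11) (3,16)]
4. After y ≤ 20: [(29/11,12) (6,12) (6,182/11) (3,16)]
5. Canonical ring: [(29/11,12) (6,12) (6,182/11) (3,16)]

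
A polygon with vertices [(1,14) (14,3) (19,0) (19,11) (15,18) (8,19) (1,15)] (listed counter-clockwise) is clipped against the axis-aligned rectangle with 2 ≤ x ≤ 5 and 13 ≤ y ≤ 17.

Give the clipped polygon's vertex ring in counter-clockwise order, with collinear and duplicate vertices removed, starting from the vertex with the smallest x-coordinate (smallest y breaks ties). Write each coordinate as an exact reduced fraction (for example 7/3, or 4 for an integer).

Clipped polygon: [(2,171/13) (24/11,13) (5,13) (5,17) (9/2,17) (2,109/7)]

1. After x ≥ 2: [(2,171/13) (14,3) (19,0) (19,11) (15,18) (8,19) (2,109/7)]
2. After x ≤ 5: [(2,171/13) (5,138/13) (5,121/7) (2,109/7)]
3. After y ≥ 13: [(2,171/13) (24/11,13) (5,13) (5,121/7) (2,109/7)]
4. After y ≤ 17: [(2,171/13) (24/11,13) (5,13) (5,17) (9/2,17) (2,109/7)]
5. Canonical ring: [(2,171/13) (24/11,13) (5,13) (5,17) (9/2,17) (2,109/7)]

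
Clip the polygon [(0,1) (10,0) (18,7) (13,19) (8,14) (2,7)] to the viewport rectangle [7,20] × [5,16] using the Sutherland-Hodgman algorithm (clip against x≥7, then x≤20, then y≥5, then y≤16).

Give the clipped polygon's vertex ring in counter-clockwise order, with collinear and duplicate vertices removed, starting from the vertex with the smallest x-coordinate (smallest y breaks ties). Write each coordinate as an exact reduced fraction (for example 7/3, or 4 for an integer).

1. After x ≥ 7: [(7,3/10) (10,0) (18,7) (13,19) (8,14) (7,77/6)]
2. After x ≤ 20: [(7,3/10) (10,0) (18,7) (13,19) (8,14) (7,77/6)]
3. After y ≥ 5: [(7,5) (110/7,5) (18,7) (13,19) (8,14) (7,77/6)]
4. After y ≤ 16: [(7,5) (110/7,5) (18,7) (57/4,16) (10,16) (8,14) (7,77/6)]
5. Canonical ring: [(7,5) (110/7,5) (18,7) (57/4,16) (10,16) (8,14) (7,77/6)]

Clipped polygon: [(7,5) (110/7,5) (18,7) (57/4,16) (10,16) (8,14) (7,77/6)]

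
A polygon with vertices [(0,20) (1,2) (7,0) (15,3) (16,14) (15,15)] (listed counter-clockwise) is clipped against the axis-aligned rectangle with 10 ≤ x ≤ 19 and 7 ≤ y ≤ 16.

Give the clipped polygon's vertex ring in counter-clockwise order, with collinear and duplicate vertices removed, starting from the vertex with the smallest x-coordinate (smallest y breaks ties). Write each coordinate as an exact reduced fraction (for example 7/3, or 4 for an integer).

1. After x ≥ 10: [(10,50/3) (10,9/8) (15,3) (16,14) (15,15)]
2. After x ≤ 19: [(10,50/3) (10,9/8) (15,3) (16,14) (15,15)]
3. After y ≥ 7: [(10,50/3) (10,7) (169/11,7) (16,14) (15,15)]
4. After y ≤ 16: [(12,16) (10,16) (10,7) (169/11,7) (16,14) (15,15)]
5. Canonical ring: [(10,7) (169/11,7) (16,14) (15,15) (12,16) (10,16)]

Clipped polygon: [(10,7) (169/11,7) (16,14) (15,15) (12,16) (10,16)]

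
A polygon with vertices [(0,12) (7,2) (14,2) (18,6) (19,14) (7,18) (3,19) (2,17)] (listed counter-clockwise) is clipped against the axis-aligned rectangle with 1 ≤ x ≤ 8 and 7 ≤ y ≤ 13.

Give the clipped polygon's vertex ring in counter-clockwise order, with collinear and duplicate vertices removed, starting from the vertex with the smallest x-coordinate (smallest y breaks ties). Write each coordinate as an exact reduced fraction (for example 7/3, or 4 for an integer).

1. After x ≥ 1: [(1,29/2) (1,74/7) (7,2) (14,2) (18,6) (19,14) (7,18) (3,19) (2,17)]
2. After x ≤ 8: [(1,29/2) (1,74/7) (7,2) (8,2) (8,53/3) (7,18) (3,19) (2,17)]
3. After y ≥ 7: [(1,29/2) (1,74/7) (7/2,7) (8,7) (8,53/3) (7,18) (3,19) (2,17)]
4. After y ≤ 13: [(1,13) (1,74/7) (7/2,7) (8,7) (8,13)]
5. Canonical ring: [(1,74/7) (7/2,7) (8,7) (8,13) (1,13)]

Clipped polygon: [(1,74/7) (7/2,7) (8,7) (8,13) (1,13)]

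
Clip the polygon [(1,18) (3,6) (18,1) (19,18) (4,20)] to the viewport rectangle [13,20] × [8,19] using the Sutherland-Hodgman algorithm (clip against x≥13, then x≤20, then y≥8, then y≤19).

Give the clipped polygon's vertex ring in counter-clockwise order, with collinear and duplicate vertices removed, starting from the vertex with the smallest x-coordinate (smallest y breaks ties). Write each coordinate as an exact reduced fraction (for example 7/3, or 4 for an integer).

1. After x ≥ 13: [(13,8/3) (18,1) (19,18) (13,94/5)]
2. After x ≤ 20: [(13,8/3) (18,1) (19,18) (13,94/5)]
3. After y ≥ 8: [(13,8) (313/17,8) (19,18) (13,94/5)]
4. After y ≤ 19: [(13,8) (313/17,8) (19,18) (13,94/5)]
5. Canonical ring: [(13,8) (313/17,8) (19,18) (13,94/5)]

Clipped polygon: [(13,8) (313/17,8) (19,18) (13,94/5)]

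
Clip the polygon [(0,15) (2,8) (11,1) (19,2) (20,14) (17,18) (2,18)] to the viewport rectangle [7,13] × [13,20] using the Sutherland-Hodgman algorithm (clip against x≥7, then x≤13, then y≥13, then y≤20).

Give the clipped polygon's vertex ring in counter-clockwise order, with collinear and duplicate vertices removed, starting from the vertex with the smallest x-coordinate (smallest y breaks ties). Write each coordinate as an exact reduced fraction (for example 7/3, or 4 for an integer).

Clipped polygon: [(7,13) (13,13) (13,18) (7,18)]

1. After x ≥ 7: [(7,37/9) (11,1) (19,2) (20,14) (17,18) (7,18)]
2. After x ≤ 13: [(7,37/9) (11,1) (13,5/4) (13,18) (7,18)]
3. After y ≥ 13: [(7,13) (13,13) (13,18) (7,18)]
4. After y ≤ 20: [(7,13) (13,13) (13,18) (7,18)]
5. Canonical ring: [(7,13) (13,13) (13,18) (7,18)]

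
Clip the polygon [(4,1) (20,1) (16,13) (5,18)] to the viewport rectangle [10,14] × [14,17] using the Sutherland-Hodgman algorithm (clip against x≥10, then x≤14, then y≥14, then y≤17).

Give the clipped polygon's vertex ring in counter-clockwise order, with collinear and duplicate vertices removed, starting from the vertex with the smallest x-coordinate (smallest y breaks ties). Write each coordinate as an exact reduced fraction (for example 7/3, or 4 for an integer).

Clipped polygon: [(10,14) (69/5,14) (10,173/11)]

1. After x ≥ 10: [(10,1) (20,1) (16,13) (10,173/11)]
2. After x ≤ 14: [(10,1) (14,1) (14,153/11) (10,173/11)]
3. After y ≥ 14: [(10,14) (69/5,14) (10,173/11)]
4. After y ≤ 17: [(10,14) (69/5,14) (10,173/11)]
5. Canonical ring: [(10,14) (69/5,14) (10,173/11)]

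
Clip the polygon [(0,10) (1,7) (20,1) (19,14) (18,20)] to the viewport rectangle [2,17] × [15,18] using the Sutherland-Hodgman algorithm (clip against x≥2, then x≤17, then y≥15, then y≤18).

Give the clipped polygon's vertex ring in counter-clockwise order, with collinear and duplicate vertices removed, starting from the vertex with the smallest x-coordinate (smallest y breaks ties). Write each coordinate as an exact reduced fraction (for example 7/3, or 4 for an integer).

Clipped polygon: [(9,15) (17,15) (17,18) (72/5,18)]

1. After x ≥ 2: [(2,100/9) (2,127/19) (20,1) (19,14) (18,20)]
2. After x ≤ 17: [(17,175/9) (2,100/9) (2,127/19) (17,37/19)]
3. After y ≥ 15: [(17,15) (17,175/9) (9,15)]
4. After y ≤ 18: [(17,15) (17,18) (72/5,18) (9,15)]
5. Canonical ring: [(9,15) (17,15) (17,18) (72/5,18)]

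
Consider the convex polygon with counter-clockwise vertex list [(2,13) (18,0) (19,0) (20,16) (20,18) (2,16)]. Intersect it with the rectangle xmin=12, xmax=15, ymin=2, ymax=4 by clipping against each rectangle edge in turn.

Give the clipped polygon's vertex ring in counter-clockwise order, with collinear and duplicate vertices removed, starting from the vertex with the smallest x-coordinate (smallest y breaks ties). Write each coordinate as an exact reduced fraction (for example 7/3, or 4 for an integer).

Clipped polygon: [(170/13,4) (15,39/16) (15,4)]

1. After x ≥ 12: [(12,39/8) (18,0) (19,0) (20,16) (20,18) (12,154/9)]
2. After x ≤ 15: [(12,39/8) (15,39/16) (15,157/9) (12,154/9)]
3. After y ≥ 2: [(12,39/8) (15,39/16) (15,157/9) (12,154/9)]
4. After y ≤ 4: [(170/13,4) (15,39/16) (15,4)]
5. Canonical ring: [(170/13,4) (15,39/16) (15,4)]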